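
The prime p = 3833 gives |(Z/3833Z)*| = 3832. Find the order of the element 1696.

The order of 1696 must divide p − 1 = 3832 = 2^3 · 479.
Divisors: 1, 2, 4, 8, 479, 958, 1916, 3832.
Check each in increasing order: 1696^1 ≡ 1696;  1696^2 ≡ 1666;  1696^4 ≡ 464;  1696^8 ≡ 648;  1696^479 ≡ 3472;  1696^958 ≡ 3832;  1696^1916 ≡ 1.
Smallest exponent giving 1 is 1916.

1916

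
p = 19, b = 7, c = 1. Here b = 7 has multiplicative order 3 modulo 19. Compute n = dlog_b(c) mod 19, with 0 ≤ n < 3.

0

Successive powers of 7 modulo 19:
  7^0=1
So 7^0 ≡ 1 (mod 19), giving n = 0.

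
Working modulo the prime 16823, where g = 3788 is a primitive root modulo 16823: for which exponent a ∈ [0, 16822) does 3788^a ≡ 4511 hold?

1585

Baby-step giant-step with m = ceil(sqrt(16822)) = 130.
Baby table (3788^j mod 16823 for j=0..129):
  0:1  1:3788  2:15748  3:15889  4:11661  5:11493  6:14383  7:9930
  8:15435  9:7855  10:11676  11:1021  12:15081  13:12743  14:5297  15:12020
  16:8722  17:15387  18:11084  19:12807  20:12207  21:10512  22:16238  23:4656
  24:6424  25:8054  26:8453  27:5795  28:14268  29:11708  30:4476  31:14327
  32:16501  33:8343  34:9690  35:14757  36:13510  37:314  38:11822  39:15733
  40:9538  41:10963  42:8680  43:7698  44:5765  45:1566  46:10312  47:15673
  48:957  49:8171  50:14251  51:14604  52:5928  53:13382  54:3317  55:14838
  56:701  57:14177  58:3460  59:1363  60:15206  61:15199  62:5506  63:13031
  64:2746  65:5234  66:8898  67:9155  68:6937  69:16653  70:12137  71:14520
  72:7373  73:2744  74:14481  75:11048  76:11023  77:438  78:10490  79:194
  80:11483  81:10149  82:3857  83:7952  84:9006  85:14507  86:8598  87:16719
  88:9800  89:10862  90:13021  91:15335  92:15984  93:1415  94:10306  95:9768
  96:7407  97:13775  98:11577  99:12938  100:3745  101:4271  102:11645  103:1354
  104:14760  105:8051  106:13912  107:9020  108:247  109:10371  110:3643  111:4824
  112:3534  113:12507  114:2948  115:13375  116:10447  117:5540  118:7239  119:16665
  120:7124  121:1620  122:12988  123:8092  124:990  125:15414  126:12422  127:605
  128:3812  129:5722
Giant step factor: 3788^(-130) ≡ 8706 (mod 16823).
Scan 4511·8706^i mod 16823 for i = 0, 1, …:
  i=0: 4511   i=1: 7884   i=2: 264   i=3: 10456
  i=4: 683   i=5: 7679   i=6: 15595   i=7: 8460
  i=8: 1666   i=9: 2770   i=10: 8261   i=11: 1941
  i=12: 8054
Match at i=12, j=25: a = 12·130 + 25 = 1585.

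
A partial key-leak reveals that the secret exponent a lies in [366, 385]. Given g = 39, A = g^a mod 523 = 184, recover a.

Compute 39^366 mod 523 = 435, then multiply by 39 repeatedly:
  39^366=435  39^367=229  39^368=40  39^369=514  39^370=172
  39^371=432  39^372=112  39^373=184
Found 184 at exponent 373.

373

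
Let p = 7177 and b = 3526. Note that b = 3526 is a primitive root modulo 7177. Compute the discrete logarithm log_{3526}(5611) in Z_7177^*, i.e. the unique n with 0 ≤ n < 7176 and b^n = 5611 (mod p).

5235

Baby-step giant-step with m = ceil(sqrt(7176)) = 85.
Baby table (3526^j mod 7177 for j=0..84):
  0:1  1:3526  2:2112  3:4363  4:3627  5:6565  6:2365  7:6493
  8:6865  9:5146  10:1340  11:2374  12:2342  13:4342  14:1351  15:5275
  16:4043  17:2096  18:5363  19:5720  20:1350  21:1749  22:1931  23:4910
  24:1736  25:6332  26:6162  27:2433  28:2243  29:6941  30:396  31:3958
  32:3820  33:5268  34:892  35:1666  36:3530  37:1862  38:5634  39:6725
  40:6719  41:7094  42:1599  43:4129  44:3898  45:393  46:557  47:4661
  48:6533  49:4365  50:3502  51:3612  52:3914  53:6570  54:5641  55:2699
  56:7149  57:1750  58:5457  59:7022  60:6099  61:2782  62:5550  63:4798
  64:1559  65:6629  66:5542  67:5298  68:6194  69:433  70:5234  71:3017
  72:1628  73:5905  74:553  75:4911  76:5262  77:1267  78:3348  79:6060
  80:1631  81:2129  82:6889  83:3646  84:1789
Giant step factor: 3526^(-85) ≡ 946 (mod 7177).
Scan 5611·946^i mod 7177 for i = 0, 1, …:
  i=0: 5611   i=1: 4203   i=2: 7157   i=3: 2611
  i=4: 1118   i=5: 2609   i=6: 6403   i=7: 7027
  i=8: 1640   i=9: 1208     …   i=60: 2568
  i=61: 3502
Match at i=61, j=50: n = 61·85 + 50 = 5235.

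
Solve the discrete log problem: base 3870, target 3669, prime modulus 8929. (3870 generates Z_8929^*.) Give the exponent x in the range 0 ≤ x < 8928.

Baby-step giant-step with m = ceil(sqrt(8928)) = 95.
Baby table (3870^j mod 8929 for j=0..94):
  0:1  1:3870  2:2967  3:8525  4:8024  5:6747  6:2494  7:8460
  8:6486  9:1401  10:1967  11:4782  12:5452  13:13  14:5665  15:2855
  16:3677  17:6093  18:7350  19:5635  20:2832  21:3957  22:355  23:7713
  24:8592  25:8373  26:169  27:2213  28:1399  29:3156  30:7777  31:6260
  32:1823  33:1100  34:6796  35:4615  36:2050  37:4548  38:1701  39:2197
  40:1982  41:329  42:5312  43:2882  44:1019  45:5841  46:5371  47:7987
  48:6421  49:8792  50:5550  51:4255  52:1774  53:7908  54:4277  55:6553
  56:1750  57:4318  58:4501  59:7320  60:5612  61:3112  62:7148  63:718
  64:1741  65:5204  66:4585  67:2027  68:4828  69:4892  70:2560  71:4939
  72:5870  73:1524  74:4740  75:3634  76:405  77:4775  78:5149  79:6031
  80:8493  81:261  82:1093  83:6493  84:1704  85:4878  86:1954  87:8046
  88:2597  89:5265  90:8501  91:4434  92:6971  93:3261  94:3393
Giant step factor: 3870^(-95) ≡ 323 (mod 8929).
Scan 3669·323^i mod 8929 for i = 0, 1, …:
  i=0: 3669   i=1: 6459   i=2: 5800   i=3: 7239
  i=4: 7728   i=5: 4953   i=6: 1528   i=7: 2449
  i=8: 5275   i=9: 7315     …   i=21: 1372
  i=22: 5635
Match at i=22, j=19: x = 22·95 + 19 = 2109.

2109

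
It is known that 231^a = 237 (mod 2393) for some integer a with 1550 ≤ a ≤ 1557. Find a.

1551

Compute 231^1550 mod 2393 = 1586, then multiply by 231 repeatedly:
  231^1550=1586  231^1551=237
Found 237 at exponent 1551.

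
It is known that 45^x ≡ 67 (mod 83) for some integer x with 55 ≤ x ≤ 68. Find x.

Compute 45^55 mod 83 = 34, then multiply by 45 repeatedly:
  45^55=34  45^56=36  45^57=43  45^58=26  45^59=8
  45^60=28  45^61=15  45^62=11  45^63=80  45^64=31
  45^65=67
Found 67 at exponent 65.

65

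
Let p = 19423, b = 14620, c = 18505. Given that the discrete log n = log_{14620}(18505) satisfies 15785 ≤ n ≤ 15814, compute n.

15790

Compute 14620^15785 mod 19423 = 17872, then multiply by 14620 repeatedly:
  14620^15785=17872  14620^15786=10444  14620^15787=7077  14620^15788=18842  14620^15789=13054
  14620^15790=18505
Found 18505 at exponent 15790.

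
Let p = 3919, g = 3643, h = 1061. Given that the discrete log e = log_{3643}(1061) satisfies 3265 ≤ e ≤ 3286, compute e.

Compute 3643^3265 mod 3919 = 2750, then multiply by 3643 repeatedly:
  3643^3265=2750  3643^3266=1286  3643^3267=1693  3643^3268=3012  3643^3269=3435
  3643^3270=338  3643^3271=768  3643^3272=3577  3643^3273=336  3643^3274=1320
  3643^3275=147  3643^3276=2537  3643^3277=1289  3643^3278=865  3643^3279=319
  3643^3280=2093  3643^3281=2344  3643^3282=3610  3643^3283=2985  3643^3284=3049
  3643^3285=1061
Found 1061 at exponent 3285.

3285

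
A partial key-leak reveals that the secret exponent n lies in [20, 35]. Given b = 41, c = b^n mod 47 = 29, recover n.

Compute 41^20 mod 47 = 42, then multiply by 41 repeatedly:
  41^20=42  41^21=30  41^22=8  41^23=46  41^24=6
  41^25=11  41^26=28  41^27=20  41^28=21  41^29=15
  41^30=4  41^31=23  41^32=3  41^33=29
Found 29 at exponent 33.

33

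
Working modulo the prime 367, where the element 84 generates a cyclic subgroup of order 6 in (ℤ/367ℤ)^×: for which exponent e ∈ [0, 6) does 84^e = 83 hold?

2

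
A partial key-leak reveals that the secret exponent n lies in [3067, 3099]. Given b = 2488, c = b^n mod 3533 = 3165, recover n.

3093

Compute 2488^3067 mod 3533 = 2326, then multiply by 2488 repeatedly:
  2488^3067=2326  2488^3068=34  2488^3069=3333  2488^3070=553  2488^3071=1527
  2488^3072=1201  2488^3073=2703  2488^3074=1765  2488^3075=3334  2488^3076=3041
  2488^3077=1855  2488^3078=1142  2488^3079=764  2488^3080=78  2488^3081=3282
  2488^3082=853  2488^3083=2464  2488^3084=677  2488^3085=2668  2488^3086=3010
  2488^3087=2453  2488^3088=1573  2488^3089=2593  2488^3090=126  2488^3091=2584
  2488^3092=2465  2488^3093=3165
Found 3165 at exponent 3093.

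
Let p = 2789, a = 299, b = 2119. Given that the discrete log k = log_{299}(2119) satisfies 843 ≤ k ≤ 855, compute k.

850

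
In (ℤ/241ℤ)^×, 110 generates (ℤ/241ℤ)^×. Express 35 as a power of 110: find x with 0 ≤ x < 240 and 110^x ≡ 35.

203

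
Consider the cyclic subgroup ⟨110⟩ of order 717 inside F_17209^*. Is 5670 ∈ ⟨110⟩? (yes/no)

no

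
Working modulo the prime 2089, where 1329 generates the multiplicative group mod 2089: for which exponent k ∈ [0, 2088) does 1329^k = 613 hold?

Baby-step giant-step with m = ceil(sqrt(2088)) = 46.
Baby table (1329^j mod 2089 for j=0..45):
  0:1  1:1329  2:1036  3:193  4:1639  5:1493  6:1736  7:888
  8:1956  9:808  10:86  11:1488  12:1358  13:1975  14:991  15:969
  16:977  17:1164  18:1096  19:551  20:1129  21:539  22:1893  23:641
  24:1666  25:1863  26:462  27:1921  28:251  29:1428  30:1000  31:396
  32:1945  33:812  34:1224  35:1454  36:41  37:175  38:696  39:1646
  40:351  41:632  42:150  43:895  44:814  45:1793
Giant step factor: 1329^(-46) ≡ 644 (mod 2089).
Scan 613·644^i mod 2089 for i = 0, 1, …:
  i=0: 613   i=1: 2040   i=2: 1868   i=3: 1817
  i=4: 308   i=5: 1986   i=6: 516   i=7: 153
  i=8: 349   i=9: 1233     …   i=33: 141
  i=34: 977
Match at i=34, j=16: k = 34·46 + 16 = 1580.

1580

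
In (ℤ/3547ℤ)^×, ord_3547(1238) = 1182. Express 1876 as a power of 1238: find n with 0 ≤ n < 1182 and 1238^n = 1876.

342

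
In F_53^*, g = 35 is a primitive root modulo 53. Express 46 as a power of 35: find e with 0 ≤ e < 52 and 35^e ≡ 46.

Successive powers of 35 modulo 53:
  35^0=1  35^1=35  35^2=6  35^3=51  35^4=36  35^5=41
  35^6=4  35^7=34  35^8=24  35^9=45  35^10=38  35^11=5
  35^12=16  35^13=30  35^14=43  35^15=21  35^16=46
So 35^16 ≡ 46 (mod 53), giving e = 16.

16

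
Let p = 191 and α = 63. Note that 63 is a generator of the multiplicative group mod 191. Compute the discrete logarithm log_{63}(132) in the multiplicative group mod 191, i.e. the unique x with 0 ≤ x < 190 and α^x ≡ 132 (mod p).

153

Baby-step giant-step with m = ceil(sqrt(190)) = 14.
Baby table (63^j mod 191 for j=0..13):
  0:1  1:63  2:149  3:28  4:45  5:161  6:20  7:114
  8:115  9:178  10:136  11:164  12:18  13:179
Giant step factor: 63^(-14) ≡ 24 (mod 191).
Scan 132·24^i mod 191 for i = 0, 1, …:
  i=0: 132   i=1: 112   i=2: 14   i=3: 145
  i=4: 42   i=5: 53   i=6: 126   i=7: 159
  i=8: 187   i=9: 95   i=10: 179
Match at i=10, j=13: x = 10·14 + 13 = 153.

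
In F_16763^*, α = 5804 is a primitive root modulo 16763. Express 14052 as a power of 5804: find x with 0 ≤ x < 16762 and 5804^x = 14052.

Baby-step giant-step with m = ceil(sqrt(16762)) = 130.
Baby table (5804^j mod 16763 for j=0..129):
  0:1  1:5804  2:9549  3:3918  4:9444  5:14729  6:12579  7:5651
  8:9976  9:1302  10:13458  11:11415  12:5284  13:8809  14:286  15:407
  16:15408  17:14190  18:2141  19:4981  20:10312  21:6938  22:3426  23:3586
  24:10261  25:12668  26:2554  27:4924  28:14744  29:15824  30:14782  31:1694
  32:8858  33:16474  34:15707  35:6234  36:7582  37:3053  38:1121  39:2240
  40:9635  41:172  42:9271  43:16417  44:3376  45:15120  46:2175  47:1161
  48:16481  49:6046  50:6025  51:1482  52:2109  53:3646  54:6478  55:15666
  56:2952  57:1622  58:10045  59:16229  60:1819  61:13549  62:3163  63:2567
  64:13324  65:4777  66:16469  67:3450  68:8778  69:4755  70:6122  71:11291
  72:6397  73:14906  74:581  75:2761  76:16179  77:13353  78:5463  79:8419
  80:16494  81:14446  82:12821  83:2127  84:7540  85:10730  86:2375  87:5314
  88:15299  89:1785  90:606  91:13757  92:3459  93:10725  94:6881  95:7858
  96:12472  97:4854  98:10776  99:1151  100:8730  101:11134  102:371  103:7620
  104:5686  105:11960  106:257  107:16484  108:6695  109:1146  110:13236  111:13678
  112:14307  113:10689  114:15856  115:16117  116:5528  117:130  118:185  119:908
  120:6450  121:4021  122:3788  123:9259  124:13821  125:6129  126:1630  127:6188
  128:8806  129:16400
Giant step factor: 5804^(-130) ≡ 15948 (mod 16763).
Scan 14052·15948^i mod 16763 for i = 0, 1, …:
  i=0: 14052   i=1: 13512   i=2: 1011   i=3: 14185
  i=4: 5695   i=5: 1926   i=6: 6032   i=7: 12242
  i=8: 13518   i=9: 12884     …   i=62: 14704
  i=63: 1785
Match at i=63, j=89: x = 63·130 + 89 = 8279.

8279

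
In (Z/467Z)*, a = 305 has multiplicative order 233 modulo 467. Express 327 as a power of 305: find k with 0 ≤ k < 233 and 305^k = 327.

Baby-step giant-step with m = ceil(sqrt(233)) = 16.
Baby table (305^j mod 467 for j=0..15):
  0:1  1:305  2:92  3:40  4:58  5:411  6:199  7:452
  8:95  9:21  10:334  11:64  12:373  13:284  14:225  15:443
Giant step factor: 305^(-16) ≡ 212 (mod 467).
Scan 327·212^i mod 467 for i = 0, 1, …:
  i=0: 327   i=1: 208   i=2: 198   i=3: 413
  i=4: 227   i=5: 23   i=6: 206   i=7: 241
  i=8: 189   i=9: 373
Match at i=9, j=12: k = 9·16 + 12 = 156.

156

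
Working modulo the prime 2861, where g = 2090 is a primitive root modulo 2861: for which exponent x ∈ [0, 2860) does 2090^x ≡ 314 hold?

Baby-step giant-step with m = ceil(sqrt(2860)) = 54.
Baby table (2090^j mod 2861 for j=0..53):
  0:1  1:2090  2:2214  3:1023  4:903  5:1871  6:2264  7:2527
  8:24  9:1523  10:1638  11:1664  12:1645  13:1989  14:2838  15:567
  16:576  17:2220  18:2119  19:2743  20:2287  21:1960  22:2309  23:2164
  24:2380  25:1782  26:2219  27:29  28:529  29:1264  30:1057  31:438
  32:2761  33:2714  34:1758  35:696  36:1252  37:1726  38:2480  39:1929
  40:461  41:2194  42:2138  43:2399  44:1438  45:1370  46:2300  47:520
  48:2481  49:1158  50:2675  51:356  52:180  53:1409
Giant step factor: 2090^(-54) ≡ 1786 (mod 2861).
Scan 314·1786^i mod 2861 for i = 0, 1, …:
  i=0: 314   i=1: 48   i=2: 2759   i=3: 932
  i=4: 2311   i=5: 1884   i=6: 288   i=7: 2249
  i=8: 2731   i=9: 2422     …   i=29: 395
  i=30: 1664
Match at i=30, j=11: x = 30·54 + 11 = 1631.

1631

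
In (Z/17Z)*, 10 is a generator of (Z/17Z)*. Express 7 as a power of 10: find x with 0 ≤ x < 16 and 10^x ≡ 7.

Successive powers of 10 modulo 17:
  10^0=1  10^1=10  10^2=15  10^3=14  10^4=4  10^5=6
  10^6=9  10^7=5  10^8=16  10^9=7
So 10^9 ≡ 7 (mod 17), giving x = 9.

9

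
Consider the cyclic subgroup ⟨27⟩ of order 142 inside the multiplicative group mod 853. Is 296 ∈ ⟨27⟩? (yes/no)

yes

296 ∈ ⟨27⟩ iff 296^142 ≡ 1 (mod 853), since |⟨27⟩| = 142.
296^142 mod 853 = 1.
Since 1 = 1, 296 lies in the subgroup.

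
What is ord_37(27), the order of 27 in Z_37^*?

The order of 27 must divide p − 1 = 36 = 2^2 · 3^2.
Divisors: 1, 2, 3, 4, 6, 9, 12, 18, 36.
Check each in increasing order: 27^1 ≡ 27;  27^2 ≡ 26;  27^3 ≡ 36;  27^4 ≡ 10;  27^6 ≡ 1.
Smallest exponent giving 1 is 6.

6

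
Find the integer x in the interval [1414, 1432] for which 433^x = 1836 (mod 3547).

1432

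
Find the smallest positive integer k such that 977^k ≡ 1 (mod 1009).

The order of 977 must divide p − 1 = 1008 = 2^4 · 3^2 · 7.
Divisors: 1, 2, 3, 4, 6, 7, 8, 9, 12, 14, 16, 18, 21, 24, 28, 36, 42, 48, 56, 63, 72, 84, 112, 126, 144, 168, 252, 336, 504, 1008.
Check each in increasing order: 977^1 ≡ 977;  977^2 ≡ 15;  977^3 ≡ 529;  977^4 ≡ 225;  977^6 ≡ 348;  977^7 ≡ 972;  977^8 ≡ 175;  977^9 ≡ 454;  977^12 ≡ 24;  977^14 ≡ 360;  977^16 ≡ 355;  977^18 ≡ 280;  977^21 ≡ 806;  977^24 ≡ 576;  977^28 ≡ 448;  977^36 ≡ 707;  977^42 ≡ 849;  977^48 ≡ 824;  977^56 ≡ 922;  977^63 ≡ 192;  977^72 ≡ 394;  977^84 ≡ 375;  977^112 ≡ 506;  977^126 ≡ 540;  977^144 ≡ 859;  977^168 ≡ 374;  977^252 ≡ 1008;  977^336 ≡ 634;  977^504 ≡ 1.
Smallest exponent giving 1 is 504.

504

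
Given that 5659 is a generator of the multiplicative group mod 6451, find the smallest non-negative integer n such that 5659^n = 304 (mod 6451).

Baby-step giant-step with m = ceil(sqrt(6450)) = 81.
Baby table (5659^j mod 6451 for j=0..80):
  0:1  1:5659  2:1517  3:4873  4:4733  5:5946  6:6449  7:1584
  8:3417  9:3156  10:3436  11:1010  12:4  13:3283  14:6068  15:139
  16:6030  17:4431  18:6443  19:6336  20:766  21:6173  22:842  23:4040
  24:16  25:230  26:4919  27:556  28:4767  29:4822  30:6419  31:5991
  32:3064  33:5339  34:3368  35:3258  36:64  37:920  38:323  39:2224
  40:6166  41:6386  42:6323  43:4611  44:5805  45:2003  46:570  47:130
  48:256  49:3680  50:1292  51:2445  52:5311  53:6191  54:5939  55:5542
  56:3867  57:1561  58:2280  59:520  60:1024  61:1818  62:5168  63:3329
  64:1891  65:5411  66:4403  67:2815  68:2566  69:6244  70:2669  71:2080
  72:4096  73:821  74:1319  75:414  76:1113  77:2291  78:4710  79:4809
  80:3813
Giant step factor: 5659^(-81) ≡ 522 (mod 6451).
Scan 304·522^i mod 6451 for i = 0, 1, …:
  i=0: 304   i=1: 3864   i=2: 4296   i=3: 4015
  i=4: 5706   i=5: 4621   i=6: 5939
Match at i=6, j=54: n = 6·81 + 54 = 540.

540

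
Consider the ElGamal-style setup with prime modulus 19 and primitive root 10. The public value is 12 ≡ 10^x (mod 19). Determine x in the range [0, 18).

3

Successive powers of 10 modulo 19:
  10^0=1  10^1=10  10^2=5  10^3=12
So 10^3 ≡ 12 (mod 19), giving x = 3.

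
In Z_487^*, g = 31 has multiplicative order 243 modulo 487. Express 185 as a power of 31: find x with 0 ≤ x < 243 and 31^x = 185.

168

Baby-step giant-step with m = ceil(sqrt(243)) = 16.
Baby table (31^j mod 487 for j=0..15):
  0:1  1:31  2:474  3:84  4:169  5:369  6:238  7:73
  8:315  9:25  10:288  11:162  12:152  13:329  14:459  15:106
Giant step factor: 31^(-16) ≡ 194 (mod 487).
Scan 185·194^i mod 487 for i = 0, 1, …:
  i=0: 185   i=1: 339   i=2: 21   i=3: 178
  i=4: 442   i=5: 36   i=6: 166   i=7: 62
  i=8: 340   i=9: 215   i=10: 315
Match at i=10, j=8: x = 10·16 + 8 = 168.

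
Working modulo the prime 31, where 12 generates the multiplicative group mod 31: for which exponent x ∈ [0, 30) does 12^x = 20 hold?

Successive powers of 12 modulo 31:
  12^0=1  12^1=12  12^2=20
So 12^2 ≡ 20 (mod 31), giving x = 2.

2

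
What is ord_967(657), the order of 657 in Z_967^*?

483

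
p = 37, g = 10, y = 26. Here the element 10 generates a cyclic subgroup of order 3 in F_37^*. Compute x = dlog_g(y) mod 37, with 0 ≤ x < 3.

2

Successive powers of 10 modulo 37:
  10^0=1  10^1=10  10^2=26
So 10^2 ≡ 26 (mod 37), giving x = 2.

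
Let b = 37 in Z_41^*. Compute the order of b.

5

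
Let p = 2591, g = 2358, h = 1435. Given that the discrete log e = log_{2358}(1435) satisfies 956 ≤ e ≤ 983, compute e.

Compute 2358^956 mod 2591 = 2507, then multiply by 2358 repeatedly:
  2358^956=2507  2358^957=1435
Found 1435 at exponent 957.

957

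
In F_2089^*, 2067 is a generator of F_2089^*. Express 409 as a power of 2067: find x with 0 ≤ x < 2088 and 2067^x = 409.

1859

Baby-step giant-step with m = ceil(sqrt(2088)) = 46.
Baby table (2067^j mod 2089 for j=0..45):
  0:1  1:2067  2:484  3:1886  4:288  5:2020  6:1518  7:28
  8:1473  9:1018  10:583  11:1797  12:157  13:724  14:784  15:1553
  16:1347  17:1701  18:180  19:218  20:1471  21:1062  22:1704  23:114
  24:1670  25:862  26:1926  27:1497  28:490  29:1754  30:1103  31:802
  32:1157  33:1703  34:136  35:1186  36:1065  37:1638  38:1566  39:1061
  40:1726  41:1719  42:1873  43:574  44:1995  45:2068
Giant step factor: 2067^(-46) ≡ 104 (mod 2089).
Scan 409·104^i mod 2089 for i = 0, 1, …:
  i=0: 409   i=1: 756   i=2: 1331   i=3: 550
  i=4: 797   i=5: 1417   i=6: 1138   i=7: 1368
  i=8: 220   i=9: 1990     …   i=39: 444
  i=40: 218
Match at i=40, j=19: x = 40·46 + 19 = 1859.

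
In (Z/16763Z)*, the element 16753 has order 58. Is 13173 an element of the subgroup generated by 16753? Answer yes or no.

13173 ∈ ⟨16753⟩ iff 13173^58 ≡ 1 (mod 16763), since |⟨16753⟩| = 58.
13173^58 mod 16763 = 3497.
Since 3497 ≠ 1, 13173 does not lie in the subgroup.

no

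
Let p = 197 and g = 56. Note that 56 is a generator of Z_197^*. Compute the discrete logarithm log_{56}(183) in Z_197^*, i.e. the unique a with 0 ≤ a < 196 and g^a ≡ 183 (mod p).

49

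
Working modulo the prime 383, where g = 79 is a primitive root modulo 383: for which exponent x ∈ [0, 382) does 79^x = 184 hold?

Baby-step giant-step with m = ceil(sqrt(382)) = 20.
Baby table (79^j mod 383 for j=0..19):
  0:1  1:79  2:113  3:118  4:130  5:312  6:136  7:20
  8:48  9:345  10:62  11:302  12:112  13:39  14:17  15:194
  16:6  17:91  18:295  19:325
Giant step factor: 79^(-20) ≡ 301 (mod 383).
Scan 184·301^i mod 383 for i = 0, 1, …:
  i=0: 184   i=1: 232   i=2: 126   i=3: 9
  i=4: 28   i=5: 2   i=6: 219   i=7: 43
  i=8: 304   i=9: 350     …   i=16: 36
  i=17: 112
Match at i=17, j=12: x = 17·20 + 12 = 352.

352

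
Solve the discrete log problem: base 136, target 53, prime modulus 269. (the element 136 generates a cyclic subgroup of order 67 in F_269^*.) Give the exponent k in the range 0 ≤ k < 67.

44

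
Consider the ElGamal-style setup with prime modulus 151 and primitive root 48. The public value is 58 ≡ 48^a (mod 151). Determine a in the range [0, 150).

94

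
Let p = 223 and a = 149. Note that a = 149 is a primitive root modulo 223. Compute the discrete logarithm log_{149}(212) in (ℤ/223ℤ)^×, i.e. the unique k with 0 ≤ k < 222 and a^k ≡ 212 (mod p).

4

Successive powers of 149 modulo 223:
  149^0=1  149^1=149  149^2=124  149^3=190  149^4=212
So 149^4 ≡ 212 (mod 223), giving k = 4.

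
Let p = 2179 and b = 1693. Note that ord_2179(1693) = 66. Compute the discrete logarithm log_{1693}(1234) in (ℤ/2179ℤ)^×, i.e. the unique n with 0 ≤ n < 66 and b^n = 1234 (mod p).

Baby-step giant-step with m = ceil(sqrt(66)) = 9.
Baby table (1693^j mod 2179 for j=0..8):
  0:1  1:1693  2:864  3:643  4:1278  5:2086  6:1618  7:271
  8:1213
Giant step factor: 1693^(-9) ≡ 365 (mod 2179).
Scan 1234·365^i mod 2179 for i = 0, 1, …:
  i=0: 1234   i=1: 1536   i=2: 637   i=3: 1531
  i=4: 991   i=5: 1
Match at i=5, j=0: n = 5·9 + 0 = 45.

45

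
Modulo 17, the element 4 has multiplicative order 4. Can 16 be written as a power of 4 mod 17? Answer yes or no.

yes

16 ∈ ⟨4⟩ iff 16^4 ≡ 1 (mod 17), since |⟨4⟩| = 4.
16^4 mod 17 = 1.
Since 1 = 1, 16 lies in the subgroup.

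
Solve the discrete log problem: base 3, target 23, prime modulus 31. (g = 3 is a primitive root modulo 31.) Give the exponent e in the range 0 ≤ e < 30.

27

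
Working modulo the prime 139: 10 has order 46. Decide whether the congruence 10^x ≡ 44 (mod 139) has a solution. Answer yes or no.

yes

44 ∈ ⟨10⟩ iff 44^46 ≡ 1 (mod 139), since |⟨10⟩| = 46.
44^46 mod 139 = 1.
Since 1 = 1, 44 lies in the subgroup.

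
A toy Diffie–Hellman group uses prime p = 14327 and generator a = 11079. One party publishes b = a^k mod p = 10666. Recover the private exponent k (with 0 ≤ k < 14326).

Baby-step giant-step with m = ceil(sqrt(14326)) = 120.
Baby table (11079^j mod 14327 for j=0..119):
  0:1  1:11079  2:4832  3:8056  4:9541  5:133  6:12153  7:12268
  8:11250  9:8177  10:3362  11:11725  12:12693  13:6242  14:13016  15:3009
  16:12109  17:11910  18:13547  19:11888  20:13368  21:5873  22:8060  23:10876
  24:5134  25:1396  26:7451  27:11782  28:13808  29:9453  30:13744  31:2420
  32:5363  33:2608  34:10800  35:8423  36:6666  37:11256  38:3016  39:3700
  40:2753  41:12631  42:7040  43:14299  44:4982  45:7974  46:3664  47:5065
  48:10603  49:3564  50:344  51:194  52:276  53:6153  54:1221  55:2771
  56:11475  57:8054  58:1710  59:4796  60:10368  61:7513  62:10984  63:12525
  64:7480  65:3552  66:10666  67:13845  68:3893  69:6277  70:13952  71:205
  72:7529  73:1997  74:3875  75:7433  76:12938  77:12794  78:7715  79:13930
  80:26  81:1514  82:11016  83:8878  84:4507  85:3458  86:784  87:3774
  88:5960  89:12024  90:1450  91:3983  92:497  93:4695  94:8895  95:6599
  96:13967  97:8793  98:8374  99:8221  100:3720  101:9428  102:8982  103:10563
  104:4541  105:7642  106:7475  107:5465  108:833  109:2219  110:13496  111:5612
  112:10495  113:10500  114:8587  115:4093  116:1392  117:6116  118:6781  119:10238
Giant step factor: 11079^(-120) ≡ 5027 (mod 14327).
Scan 10666·5027^i mod 14327 for i = 0, 1, …:
  i=0: 10666
Match at i=0, j=66: k = 0·120 + 66 = 66.

66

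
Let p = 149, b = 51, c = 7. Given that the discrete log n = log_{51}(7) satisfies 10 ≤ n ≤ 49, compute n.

Compute 51^10 mod 149 = 61, then multiply by 51 repeatedly:
  51^10=61  51^11=131  51^12=125  51^13=117  51^14=7
Found 7 at exponent 14.

14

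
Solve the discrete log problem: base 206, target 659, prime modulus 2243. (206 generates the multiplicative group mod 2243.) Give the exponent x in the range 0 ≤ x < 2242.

Baby-step giant-step with m = ceil(sqrt(2242)) = 48.
Baby table (206^j mod 2243 for j=0..47):
  0:1  1:206  2:2062  3:845  4:1359  5:1822  6:751  7:2182
  8:892  9:2069  10:44  11:92  12:1008  13:1292  14:1478  15:1663
  16:1642  17:1802  18:1117  19:1316  20:1936  21:1805  22:1735  23:773
  24:2228  25:1396  26:472  27:783  28:2045  29:1829  30:2193  31:915
  32:78  33:367  34:1583  35:863  36:581  37:807  38:260  39:1971
  40:43  41:2129  42:1189  43:447  44:119  45:2084  46:891  47:1863
Giant step factor: 206^(-48) ≡ 1924 (mod 2243).
Scan 659·1924^i mod 2243 for i = 0, 1, …:
  i=0: 659   i=1: 621   i=2: 1528   i=3: 1542
  i=4: 1562   i=5: 1911   i=6: 487   i=7: 1657
  i=8: 765   i=9: 452     …   i=30: 1762
  i=31: 915
Match at i=31, j=31: x = 31·48 + 31 = 1519.

1519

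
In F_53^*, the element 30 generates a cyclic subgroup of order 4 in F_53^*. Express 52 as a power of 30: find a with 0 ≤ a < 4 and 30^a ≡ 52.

2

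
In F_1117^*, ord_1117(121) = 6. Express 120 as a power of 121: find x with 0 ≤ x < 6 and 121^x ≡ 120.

2

Successive powers of 121 modulo 1117:
  121^0=1  121^1=121  121^2=120
So 121^2 ≡ 120 (mod 1117), giving x = 2.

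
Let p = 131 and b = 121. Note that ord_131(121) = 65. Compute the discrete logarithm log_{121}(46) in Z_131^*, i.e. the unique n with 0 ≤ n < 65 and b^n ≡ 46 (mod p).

42

Baby-step giant-step with m = ceil(sqrt(65)) = 9.
Baby table (121^j mod 131 for j=0..8):
  0:1  1:121  2:100  3:48  4:44  5:84  6:77  7:16
  8:102
Giant step factor: 121^(-9) ≡ 117 (mod 131).
Scan 46·117^i mod 131 for i = 0, 1, …:
  i=0: 46   i=1: 11   i=2: 108   i=3: 60
  i=4: 77
Match at i=4, j=6: n = 4·9 + 6 = 42.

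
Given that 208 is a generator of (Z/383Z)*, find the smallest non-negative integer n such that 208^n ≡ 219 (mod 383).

360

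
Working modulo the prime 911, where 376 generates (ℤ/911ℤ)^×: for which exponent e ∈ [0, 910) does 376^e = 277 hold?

Baby-step giant-step with m = ceil(sqrt(910)) = 31.
Baby table (376^j mod 911 for j=0..30):
  0:1  1:376  2:171  3:526  4:89  5:668  6:643  7:353
  8:633  9:237  10:745  11:443  12:766  13:140  14:713  15:254
  16:760  17:617  18:598  19:742  20:226  21:253  22:384  23:446
  24:72  25:653  26:469  27:521  28:31  29:724  30:746
Giant step factor: 376^(-31) ≡ 505 (mod 911).
Scan 277·505^i mod 911 for i = 0, 1, …:
  i=0: 277   i=1: 502   i=2: 252   i=3: 631
  i=4: 716   i=5: 824   i=6: 704   i=7: 230
  i=8: 453   i=9: 104     …   i=25: 492
  i=26: 668
Match at i=26, j=5: e = 26·31 + 5 = 811.

811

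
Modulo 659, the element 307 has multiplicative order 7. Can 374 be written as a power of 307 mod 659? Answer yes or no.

no

374 ∈ ⟨307⟩ iff 374^7 ≡ 1 (mod 659), since |⟨307⟩| = 7.
374^7 mod 659 = 50.
Since 50 ≠ 1, 374 does not lie in the subgroup.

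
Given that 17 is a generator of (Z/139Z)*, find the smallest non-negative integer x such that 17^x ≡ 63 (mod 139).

18

Baby-step giant-step with m = ceil(sqrt(138)) = 12.
Baby table (17^j mod 139 for j=0..11):
  0:1  1:17  2:11  3:48  4:121  5:111  6:80  7:109
  8:46  9:87  10:89  11:123
Giant step factor: 17^(-12) ≡ 116 (mod 139).
Scan 63·116^i mod 139 for i = 0, 1, …:
  i=0: 63   i=1: 80
Match at i=1, j=6: x = 1·12 + 6 = 18.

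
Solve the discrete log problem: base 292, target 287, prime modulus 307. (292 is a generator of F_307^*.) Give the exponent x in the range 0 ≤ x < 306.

Baby-step giant-step with m = ceil(sqrt(306)) = 18.
Baby table (292^j mod 307 for j=0..17):
  0:1  1:292  2:225  3:2  4:277  5:143  6:4  7:247
  8:286  9:8  10:187  11:265  12:16  13:67  14:223  15:32
  16:134  17:139
Giant step factor: 292^(-18) ≡ 24 (mod 307).
Scan 287·24^i mod 307 for i = 0, 1, …:
  i=0: 287   i=1: 134
Match at i=1, j=16: x = 1·18 + 16 = 34.

34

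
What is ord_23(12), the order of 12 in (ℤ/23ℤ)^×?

11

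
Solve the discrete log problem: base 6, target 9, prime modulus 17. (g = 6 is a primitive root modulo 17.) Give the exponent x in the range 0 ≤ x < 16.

14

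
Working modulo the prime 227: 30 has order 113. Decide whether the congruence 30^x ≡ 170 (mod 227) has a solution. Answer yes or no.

no

170 ∈ ⟨30⟩ iff 170^113 ≡ 1 (mod 227), since |⟨30⟩| = 113.
170^113 mod 227 = 226.
Since 226 ≠ 1, 170 does not lie in the subgroup.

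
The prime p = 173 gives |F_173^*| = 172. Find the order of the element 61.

172

The order of 61 must divide p − 1 = 172 = 2^2 · 43.
Divisors: 1, 2, 4, 43, 86, 172.
Check each in increasing order: 61^1 ≡ 61;  61^2 ≡ 88;  61^4 ≡ 132;  61^43 ≡ 80;  61^86 ≡ 172;  61^172 ≡ 1.
Smallest exponent giving 1 is 172.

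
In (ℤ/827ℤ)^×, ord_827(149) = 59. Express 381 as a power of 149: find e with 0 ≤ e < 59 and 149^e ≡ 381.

39

Baby-step giant-step with m = ceil(sqrt(59)) = 8.
Baby table (149^j mod 827 for j=0..7):
  0:1  1:149  2:699  3:776  4:671  5:739  6:120  7:513
Giant step factor: 149^(-8) ≡ 82 (mod 827).
Scan 381·82^i mod 827 for i = 0, 1, …:
  i=0: 381   i=1: 643   i=2: 625   i=3: 803
  i=4: 513
Match at i=4, j=7: e = 4·8 + 7 = 39.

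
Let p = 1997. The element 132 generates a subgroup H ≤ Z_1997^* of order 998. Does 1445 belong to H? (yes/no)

1445 ∈ ⟨132⟩ iff 1445^998 ≡ 1 (mod 1997), since |⟨132⟩| = 998.
1445^998 mod 1997 = 1996.
Since 1996 ≠ 1, 1445 does not lie in the subgroup.

no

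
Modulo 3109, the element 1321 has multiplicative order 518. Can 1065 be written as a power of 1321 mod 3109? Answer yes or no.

1065 ∈ ⟨1321⟩ iff 1065^518 ≡ 1 (mod 3109), since |⟨1321⟩| = 518.
1065^518 mod 3109 = 3108.
Since 3108 ≠ 1, 1065 does not lie in the subgroup.

no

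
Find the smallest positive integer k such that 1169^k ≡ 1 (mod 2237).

The order of 1169 must divide p − 1 = 2236 = 2^2 · 13 · 43.
Divisors: 1, 2, 4, 13, 26, 43, 52, 86, 172, 559, 1118, 2236.
Check each in increasing order: 1169^1 ≡ 1169;  1169^2 ≡ 1991;  1169^4 ≡ 117;  1169^13 ≡ 1603;  1169^26 ≡ 1533;  1169^43 ≡ 784;  1169^52 ≡ 1239;  1169^86 ≡ 1718;  1169^172 ≡ 921;  1169^559 ≡ 1.
Smallest exponent giving 1 is 559.

559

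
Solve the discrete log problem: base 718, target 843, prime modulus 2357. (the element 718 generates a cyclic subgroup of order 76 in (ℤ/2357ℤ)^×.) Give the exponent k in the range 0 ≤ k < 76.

Baby-step giant-step with m = ceil(sqrt(76)) = 9.
Baby table (718^j mod 2357 for j=0..8):
  0:1  1:718  2:1698  3:595  4:593  5:1514  6:475  7:1642
  8:456
Giant step factor: 718^(-9) ≡ 2061 (mod 2357).
Scan 843·2061^i mod 2357 for i = 0, 1, …:
  i=0: 843   i=1: 314   i=2: 1336   i=3: 520
  i=4: 1642
Match at i=4, j=7: k = 4·9 + 7 = 43.

43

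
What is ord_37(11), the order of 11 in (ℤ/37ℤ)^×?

6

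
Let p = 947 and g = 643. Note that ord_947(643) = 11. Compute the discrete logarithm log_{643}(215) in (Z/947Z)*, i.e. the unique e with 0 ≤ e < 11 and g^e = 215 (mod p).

Successive powers of 643 modulo 947:
  643^0=1  643^1=643  643^2=557  643^3=185  643^4=580  643^5=769
  643^6=133  643^7=289  643^8=215
So 643^8 ≡ 215 (mod 947), giving e = 8.

8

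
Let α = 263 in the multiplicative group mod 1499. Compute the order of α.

1498

The order of 263 must divide p − 1 = 1498 = 2 · 7 · 107.
Divisors: 1, 2, 7, 14, 107, 214, 749, 1498.
Check each in increasing order: 263^1 ≡ 263;  263^2 ≡ 215;  263^7 ≡ 1315;  263^14 ≡ 878;  263^107 ≡ 185;  263^214 ≡ 1247;  263^749 ≡ 1498;  263^1498 ≡ 1.
Smallest exponent giving 1 is 1498.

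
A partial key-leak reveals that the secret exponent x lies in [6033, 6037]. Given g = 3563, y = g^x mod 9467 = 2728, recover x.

6035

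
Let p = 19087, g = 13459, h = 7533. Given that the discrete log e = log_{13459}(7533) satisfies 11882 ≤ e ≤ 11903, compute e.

11889

Compute 13459^11882 mod 19087 = 11419, then multiply by 13459 repeatedly:
  13459^11882=11419  13459^11883=18884  13459^11884=16351  13459^11885=14086  13459^11886=11390
  13459^11887=10313  13459^11888=2003  13459^11889=7533
Found 7533 at exponent 11889.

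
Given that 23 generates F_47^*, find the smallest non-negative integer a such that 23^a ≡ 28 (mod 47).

Baby-step giant-step with m = ceil(sqrt(46)) = 7.
Baby table (23^j mod 47 for j=0..6):
  0:1  1:23  2:12  3:41  4:3  5:22  6:36
Giant step factor: 23^(-7) ≡ 13 (mod 47).
Scan 28·13^i mod 47 for i = 0, 1, …:
  i=0: 28   i=1: 35   i=2: 32   i=3: 40
  i=4: 3
Match at i=4, j=4: a = 4·7 + 4 = 32.

32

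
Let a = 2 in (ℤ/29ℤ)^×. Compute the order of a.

28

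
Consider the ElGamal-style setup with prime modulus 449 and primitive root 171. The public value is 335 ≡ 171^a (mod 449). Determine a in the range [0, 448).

304

Baby-step giant-step with m = ceil(sqrt(448)) = 22.
Baby table (171^j mod 449 for j=0..21):
  0:1  1:171  2:56  3:147  4:442  5:150  6:57  7:318
  8:49  9:297  10:50  11:19  12:106  13:166  14:99  15:316
  16:156  17:185  18:205  19:33  20:255  21:52
Giant step factor: 171^(-22) ≡ 250 (mod 449).
Scan 335·250^i mod 449 for i = 0, 1, …:
  i=0: 335   i=1: 236   i=2: 181   i=3: 350
  i=4: 394   i=5: 169   i=6: 44   i=7: 224
  i=8: 324   i=9: 180   i=10: 100   i=11: 305
  i=12: 369   i=13: 205
Match at i=13, j=18: a = 13·22 + 18 = 304.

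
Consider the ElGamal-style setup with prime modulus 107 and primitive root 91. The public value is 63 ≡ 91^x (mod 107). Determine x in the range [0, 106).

59

Baby-step giant-step with m = ceil(sqrt(106)) = 11.
Baby table (91^j mod 107 for j=0..10):
  0:1  1:91  2:42  3:77  4:52  5:24  6:44  7:45
  8:29  9:71  10:41
Giant step factor: 91^(-11) ≡ 84 (mod 107).
Scan 63·84^i mod 107 for i = 0, 1, …:
  i=0: 63   i=1: 49   i=2: 50   i=3: 27
  i=4: 21   i=5: 52
Match at i=5, j=4: x = 5·11 + 4 = 59.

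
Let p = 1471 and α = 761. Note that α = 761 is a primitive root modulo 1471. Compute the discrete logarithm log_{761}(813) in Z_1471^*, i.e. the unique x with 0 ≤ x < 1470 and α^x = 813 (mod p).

Baby-step giant-step with m = ceil(sqrt(1470)) = 39.
Baby table (761^j mod 1471 for j=0..38):
  0:1  1:761  2:1018  3:952  4:740  5:1218  6:168  7:1342
  8:388  9:1068  10:756  11:155  12:275  13:393  14:460  15:1433
  16:502  17:1033  18:599  19:1300  20:788  21:971  22:489  23:1437
  24:604  25:692  26:1465  27:1318  28:1247  29:172  30:1444  31:47
  32:463  33:774  34:614  35:947  36:1348  37:541  38:1292
Giant step factor: 761^(-39) ≡ 869 (mod 1471).
Scan 813·869^i mod 1471 for i = 0, 1, …:
  i=0: 813   i=1: 417   i=2: 507   i=3: 754
  i=4: 631   i=5: 1127   i=6: 1148   i=7: 274
  i=8: 1275   i=9: 312   i=10: 464   i=11: 162
  i=12: 1033
Match at i=12, j=17: x = 12·39 + 17 = 485.

485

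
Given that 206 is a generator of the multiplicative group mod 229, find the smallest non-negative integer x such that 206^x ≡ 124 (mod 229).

77

Baby-step giant-step with m = ceil(sqrt(228)) = 16.
Baby table (206^j mod 229 for j=0..15):
  0:1  1:206  2:71  3:199  4:3  5:160  6:213  7:139
  8:9  9:22  10:181  11:188  12:27  13:66  14:85  15:106
Giant step factor: 206^(-16) ≡ 82 (mod 229).
Scan 124·82^i mod 229 for i = 0, 1, …:
  i=0: 124   i=1: 92   i=2: 216   i=3: 79
  i=4: 66
Match at i=4, j=13: x = 4·16 + 13 = 77.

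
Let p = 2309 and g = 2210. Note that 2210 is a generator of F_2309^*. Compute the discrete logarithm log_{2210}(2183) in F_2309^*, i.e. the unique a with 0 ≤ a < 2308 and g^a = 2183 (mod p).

Baby-step giant-step with m = ceil(sqrt(2308)) = 49.
Baby table (2210^j mod 2309 for j=0..48):
  0:1  1:2210  2:565  3:1790  4:583  5:8  6:1517  7:2211
  8:466  9:46  10:64  11:591  12:1525  13:1419  14:368  15:512
  16:110  17:655  18:2116  19:635  20:1787  21:880  22:622  23:765
  24:462  25:442  26:113  27:358  28:1502  29:1387  30:1227  31:904
  32:555  33:471  34:1860  35:580  36:305  37:2131  38:1459  39:1026
  40:22  41:131  42:885  43:127  44:1281  45:176  46:1048  47:153
  48:1016
Giant step factor: 2210^(-49) ≡ 956 (mod 2309).
Scan 2183·956^i mod 2309 for i = 0, 1, …:
  i=0: 2183   i=1: 1921   i=2: 821   i=3: 2125
  i=4: 1889   i=5: 246   i=6: 1967   i=7: 926
  i=8: 909   i=9: 820   i=10: 1169   i=11: 8
Match at i=11, j=5: a = 11·49 + 5 = 544.

544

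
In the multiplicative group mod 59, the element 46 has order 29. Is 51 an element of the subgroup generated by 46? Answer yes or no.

yes

51 ∈ ⟨46⟩ iff 51^29 ≡ 1 (mod 59), since |⟨46⟩| = 29.
51^29 mod 59 = 1.
Since 1 = 1, 51 lies in the subgroup.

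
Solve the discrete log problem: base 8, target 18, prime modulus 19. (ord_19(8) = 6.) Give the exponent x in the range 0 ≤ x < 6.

Successive powers of 8 modulo 19:
  8^0=1  8^1=8  8^2=7  8^3=18
So 8^3 ≡ 18 (mod 19), giving x = 3.

3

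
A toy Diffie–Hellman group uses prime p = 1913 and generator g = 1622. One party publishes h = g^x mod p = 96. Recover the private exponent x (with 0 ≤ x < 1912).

Baby-step giant-step with m = ceil(sqrt(1912)) = 44.
Baby table (1622^j mod 1913 for j=0..43):
  0:1  1:1622  2:509  3:1095  4:826  5:672  6:1487  7:1534
  8:1248  9:302  10:116  11:678  12:1654  13:762  14:166  15:1432
  16:322  17:35  18:1293  19:598  20:65  21:215  22:564  23:394
  24:126  25:1594  26:1005  27:234  28:774  29:500  30:1801  31:71
  32:382  33:1705  34:1225  35:1256  36:1800  37:362  38:1786  39:610
  40:399  41:584  42:313  43:741
Giant step factor: 1622^(-44) ≡ 1881 (mod 1913).
Scan 96·1881^i mod 1913 for i = 0, 1, …:
  i=0: 96   i=1: 754   i=2: 741
Match at i=2, j=43: x = 2·44 + 43 = 131.

131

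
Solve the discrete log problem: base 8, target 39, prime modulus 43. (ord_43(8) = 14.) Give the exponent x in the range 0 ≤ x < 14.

3

Successive powers of 8 modulo 43:
  8^0=1  8^1=8  8^2=21  8^3=39
So 8^3 ≡ 39 (mod 43), giving x = 3.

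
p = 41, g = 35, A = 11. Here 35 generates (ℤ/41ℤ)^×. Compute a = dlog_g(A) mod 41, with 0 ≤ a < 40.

Successive powers of 35 modulo 41:
  35^0=1  35^1=35  35^2=36  35^3=30  35^4=25  35^5=14
  35^6=39  35^7=12  35^8=10  35^9=22  35^10=32  35^11=13
  35^12=4  35^13=17  35^14=21  35^15=38  35^16=18  35^17=15
  35^18=33  35^19=7  35^20=40  35^21=6  35^22=5  35^23=11
So 35^23 ≡ 11 (mod 41), giving a = 23.

23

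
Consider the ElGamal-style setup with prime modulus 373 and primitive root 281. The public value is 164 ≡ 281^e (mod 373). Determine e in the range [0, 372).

250

Baby-step giant-step with m = ceil(sqrt(372)) = 20.
Baby table (281^j mod 373 for j=0..19):
  0:1  1:281  2:258  3:136  4:170  5:26  6:219  7:367
  8:179  9:317  10:303  11:99  12:217  13:178  14:36  15:45
  16:336  17:47  18:152  19:190
Giant step factor: 281^(-20) ≡ 256 (mod 373).
Scan 164·256^i mod 373 for i = 0, 1, …:
  i=0: 164   i=1: 208   i=2: 282   i=3: 203
  i=4: 121   i=5: 17   i=6: 249   i=7: 334
  i=8: 87   i=9: 265   i=10: 327   i=11: 160
  i=12: 303
Match at i=12, j=10: e = 12·20 + 10 = 250.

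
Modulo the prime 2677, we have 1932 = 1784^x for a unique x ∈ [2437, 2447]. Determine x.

2437

Compute 1784^2437 mod 2677 = 1932, then multiply by 1784 repeatedly:
  1784^2437=1932
Found 1932 at exponent 2437.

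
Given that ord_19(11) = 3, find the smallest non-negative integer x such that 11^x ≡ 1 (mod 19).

0

Successive powers of 11 modulo 19:
  11^0=1
So 11^0 ≡ 1 (mod 19), giving x = 0.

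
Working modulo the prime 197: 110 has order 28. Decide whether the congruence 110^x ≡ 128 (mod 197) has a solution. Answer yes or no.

yes

128 ∈ ⟨110⟩ iff 128^28 ≡ 1 (mod 197), since |⟨110⟩| = 28.
128^28 mod 197 = 1.
Since 1 = 1, 128 lies in the subgroup.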